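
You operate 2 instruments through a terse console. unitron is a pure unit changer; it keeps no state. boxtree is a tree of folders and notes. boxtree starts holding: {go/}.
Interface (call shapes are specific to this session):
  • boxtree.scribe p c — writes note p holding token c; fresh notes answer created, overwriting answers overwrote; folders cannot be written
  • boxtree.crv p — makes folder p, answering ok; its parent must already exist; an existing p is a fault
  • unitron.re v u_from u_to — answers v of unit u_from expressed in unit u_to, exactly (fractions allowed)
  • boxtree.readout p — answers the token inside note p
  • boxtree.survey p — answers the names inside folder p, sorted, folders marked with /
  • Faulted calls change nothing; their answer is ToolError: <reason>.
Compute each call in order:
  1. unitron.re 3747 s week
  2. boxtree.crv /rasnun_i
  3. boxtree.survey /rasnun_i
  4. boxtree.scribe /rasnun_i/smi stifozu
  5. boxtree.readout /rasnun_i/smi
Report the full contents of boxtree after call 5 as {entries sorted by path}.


;; unitron.re(v='3747', u_from='s', u_to='week') => 1249/201600
;; boxtree.crv(p='/rasnun_i') => ok
;; boxtree.survey(p='/rasnun_i') => []
;; boxtree.scribe(p='/rasnun_i/smi', c='stifozu') => created
;; boxtree.readout(p='/rasnun_i/smi') => stifozu

Answer: {go/, rasnun_i/, rasnun_i/smi=stifozu}


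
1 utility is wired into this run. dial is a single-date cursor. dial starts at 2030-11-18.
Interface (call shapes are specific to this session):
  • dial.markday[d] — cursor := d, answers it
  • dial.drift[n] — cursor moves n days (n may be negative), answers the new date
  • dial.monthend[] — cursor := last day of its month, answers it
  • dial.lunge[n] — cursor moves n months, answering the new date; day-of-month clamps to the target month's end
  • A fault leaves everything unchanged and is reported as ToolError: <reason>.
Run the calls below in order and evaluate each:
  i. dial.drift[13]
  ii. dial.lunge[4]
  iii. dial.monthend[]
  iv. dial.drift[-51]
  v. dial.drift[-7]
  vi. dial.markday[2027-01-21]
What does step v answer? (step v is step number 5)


I call dial.drift(13), → 2030-12-01.
Now I run dial.lunge(4), which returns 2031-04-01.
Using dial.monthend(): 2031-04-30.
Then dial.drift(-51), yielding 2031-03-10.
I call dial.drift(-7), — result: 2031-03-03.
Using dial.markday(2027-01-21), — result: 2027-01-21.

Answer: 2031-03-03


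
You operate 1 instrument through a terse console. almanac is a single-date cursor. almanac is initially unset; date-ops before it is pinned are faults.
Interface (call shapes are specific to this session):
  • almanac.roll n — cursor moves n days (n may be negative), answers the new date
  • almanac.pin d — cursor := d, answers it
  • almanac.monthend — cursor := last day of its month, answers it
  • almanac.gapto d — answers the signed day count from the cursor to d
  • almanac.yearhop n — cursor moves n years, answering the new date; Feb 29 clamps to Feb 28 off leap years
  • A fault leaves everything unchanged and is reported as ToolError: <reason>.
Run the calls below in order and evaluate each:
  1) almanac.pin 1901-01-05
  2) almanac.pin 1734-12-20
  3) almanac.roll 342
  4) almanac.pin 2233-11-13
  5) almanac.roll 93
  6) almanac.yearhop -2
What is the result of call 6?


Step: pin[1901-01-05]
Result: 1901-01-05
Step: pin[1734-12-20]
Result: 1734-12-20
Step: roll[342]
Result: 1735-11-27
Step: pin[2233-11-13]
Result: 2233-11-13
Step: roll[93]
Result: 2234-02-14
Step: yearhop[-2]
Result: 2232-02-14

Answer: 2232-02-14


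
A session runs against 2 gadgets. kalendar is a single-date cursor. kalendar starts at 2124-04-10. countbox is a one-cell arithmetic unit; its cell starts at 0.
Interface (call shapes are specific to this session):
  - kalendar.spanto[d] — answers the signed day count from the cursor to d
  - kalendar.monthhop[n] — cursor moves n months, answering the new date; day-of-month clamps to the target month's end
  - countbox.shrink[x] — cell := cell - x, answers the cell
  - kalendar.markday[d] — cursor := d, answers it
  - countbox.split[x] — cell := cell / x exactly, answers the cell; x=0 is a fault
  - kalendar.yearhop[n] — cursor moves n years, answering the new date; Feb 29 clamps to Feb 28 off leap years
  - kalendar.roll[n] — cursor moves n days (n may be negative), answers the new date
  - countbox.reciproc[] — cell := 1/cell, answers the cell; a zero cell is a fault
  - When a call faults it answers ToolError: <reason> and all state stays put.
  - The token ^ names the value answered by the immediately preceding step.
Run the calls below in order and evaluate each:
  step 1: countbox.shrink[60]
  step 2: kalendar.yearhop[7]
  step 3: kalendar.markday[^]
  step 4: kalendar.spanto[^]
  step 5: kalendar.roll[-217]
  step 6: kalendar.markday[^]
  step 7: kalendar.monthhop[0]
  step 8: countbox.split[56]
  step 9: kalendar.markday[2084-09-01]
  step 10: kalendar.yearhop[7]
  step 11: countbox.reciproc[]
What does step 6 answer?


Answer: 2130-09-05

Derivation:
-- countbox.shrink(x='60') -> -60
-- kalendar.yearhop(n='7') -> 2131-04-10
-- kalendar.markday(d='^') -> 2131-04-10
-- kalendar.spanto(d='^') -> 0
-- kalendar.roll(n='-217') -> 2130-09-05
-- kalendar.markday(d='^') -> 2130-09-05
-- kalendar.monthhop(n='0') -> 2130-09-05
-- countbox.split(x='56') -> -15/14
-- kalendar.markday(d='2084-09-01') -> 2084-09-01
-- kalendar.yearhop(n='7') -> 2091-09-01
-- countbox.reciproc() -> -14/15


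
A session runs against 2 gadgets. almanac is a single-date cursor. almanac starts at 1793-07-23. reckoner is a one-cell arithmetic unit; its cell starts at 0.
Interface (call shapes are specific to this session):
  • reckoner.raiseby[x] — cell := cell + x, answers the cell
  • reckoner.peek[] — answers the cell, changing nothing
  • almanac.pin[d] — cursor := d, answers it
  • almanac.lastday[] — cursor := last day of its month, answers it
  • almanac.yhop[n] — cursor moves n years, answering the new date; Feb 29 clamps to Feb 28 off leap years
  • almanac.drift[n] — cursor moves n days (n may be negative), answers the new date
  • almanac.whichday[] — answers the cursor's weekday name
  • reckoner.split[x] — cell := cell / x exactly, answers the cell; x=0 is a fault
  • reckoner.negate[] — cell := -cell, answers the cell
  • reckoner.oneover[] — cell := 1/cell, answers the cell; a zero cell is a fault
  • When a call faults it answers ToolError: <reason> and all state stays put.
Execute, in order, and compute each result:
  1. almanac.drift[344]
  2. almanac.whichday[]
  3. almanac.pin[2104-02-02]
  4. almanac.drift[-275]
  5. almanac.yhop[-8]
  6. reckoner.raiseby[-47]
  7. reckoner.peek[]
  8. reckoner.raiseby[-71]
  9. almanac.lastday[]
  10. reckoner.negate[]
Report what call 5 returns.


# 1. drift(n: 344) == 1794-07-02
# 2. whichday() == Wednesday
# 3. pin(d: 2104-02-02) == 2104-02-02
# 4. drift(n: -275) == 2103-05-03
# 5. yhop(n: -8) == 2095-05-03
# 6. raiseby(x: -47) == -47
# 7. peek() == -47
# 8. raiseby(x: -71) == -118
# 9. lastday() == 2095-05-31
# 10. negate() == 118

Answer: 2095-05-03


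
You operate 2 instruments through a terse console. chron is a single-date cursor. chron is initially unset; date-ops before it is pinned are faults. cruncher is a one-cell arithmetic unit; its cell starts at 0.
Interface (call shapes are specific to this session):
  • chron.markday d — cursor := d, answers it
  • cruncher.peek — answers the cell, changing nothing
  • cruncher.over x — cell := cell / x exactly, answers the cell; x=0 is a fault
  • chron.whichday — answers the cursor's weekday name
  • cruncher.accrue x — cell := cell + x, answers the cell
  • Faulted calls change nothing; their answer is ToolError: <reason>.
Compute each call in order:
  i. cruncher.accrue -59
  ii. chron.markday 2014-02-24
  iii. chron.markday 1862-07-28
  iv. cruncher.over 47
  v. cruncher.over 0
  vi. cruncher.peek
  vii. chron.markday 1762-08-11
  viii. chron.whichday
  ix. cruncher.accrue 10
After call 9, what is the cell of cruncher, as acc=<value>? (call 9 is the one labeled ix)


Answer: acc=411/47

Derivation:
Step: cruncher.accrue[x=-59]
Result: -59
Step: chron.markday[d=2014-02-24]
Result: 2014-02-24
Step: chron.markday[d=1862-07-28]
Result: 1862-07-28
Step: cruncher.over[x=47]
Result: -59/47
Step: cruncher.over[x=0]
Result: ToolError: division by zero
Step: cruncher.peek[]
Result: -59/47
Step: chron.markday[d=1762-08-11]
Result: 1762-08-11
Step: chron.whichday[]
Result: Wednesday
Step: cruncher.accrue[x=10]
Result: 411/47


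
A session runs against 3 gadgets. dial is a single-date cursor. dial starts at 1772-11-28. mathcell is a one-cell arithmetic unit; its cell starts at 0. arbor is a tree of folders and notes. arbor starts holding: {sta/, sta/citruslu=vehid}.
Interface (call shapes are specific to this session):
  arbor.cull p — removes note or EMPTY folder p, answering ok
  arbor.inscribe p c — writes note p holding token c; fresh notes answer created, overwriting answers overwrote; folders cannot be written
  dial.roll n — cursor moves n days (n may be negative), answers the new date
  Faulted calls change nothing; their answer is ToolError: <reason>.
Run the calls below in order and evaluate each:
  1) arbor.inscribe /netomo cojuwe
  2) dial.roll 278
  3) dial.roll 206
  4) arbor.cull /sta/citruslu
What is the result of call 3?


Answer: 1774-03-27

Derivation:
Using arbor.inscribe on /netomo, cojuwe, — result: created.
Now I run dial.roll on 278, — result: 1773-09-02.
Invoking dial.roll on 206: 1774-03-27.
Then arbor.cull on /sta/citruslu, and get ok.


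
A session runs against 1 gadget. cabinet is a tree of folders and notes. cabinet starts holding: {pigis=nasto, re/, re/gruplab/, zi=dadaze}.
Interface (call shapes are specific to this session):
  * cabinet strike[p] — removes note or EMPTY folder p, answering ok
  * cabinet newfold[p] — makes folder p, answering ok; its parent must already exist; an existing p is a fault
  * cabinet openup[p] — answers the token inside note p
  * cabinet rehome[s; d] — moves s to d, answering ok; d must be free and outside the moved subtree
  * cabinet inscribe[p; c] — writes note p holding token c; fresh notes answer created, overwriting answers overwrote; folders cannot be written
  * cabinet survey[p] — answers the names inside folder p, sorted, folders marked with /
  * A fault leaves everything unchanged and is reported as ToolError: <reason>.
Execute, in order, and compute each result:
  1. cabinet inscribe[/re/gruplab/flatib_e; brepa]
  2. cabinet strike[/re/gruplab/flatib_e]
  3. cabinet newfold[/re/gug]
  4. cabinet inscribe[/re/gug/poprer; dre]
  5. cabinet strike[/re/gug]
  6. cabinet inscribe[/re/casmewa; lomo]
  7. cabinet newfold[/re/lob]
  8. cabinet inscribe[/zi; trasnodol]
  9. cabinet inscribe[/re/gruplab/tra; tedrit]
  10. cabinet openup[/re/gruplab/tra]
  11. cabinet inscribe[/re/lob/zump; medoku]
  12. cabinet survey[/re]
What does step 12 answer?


Answer: [casmewa, gruplab/, gug/, lob/]

Derivation:
==> cabinet inscribe(p→/re/gruplab/flatib_e, c→brepa)
<== created
==> cabinet strike(p→/re/gruplab/flatib_e)
<== ok
==> cabinet newfold(p→/re/gug)
<== ok
==> cabinet inscribe(p→/re/gug/poprer, c→dre)
<== created
==> cabinet strike(p→/re/gug)
<== ToolError: not empty
==> cabinet inscribe(p→/re/casmewa, c→lomo)
<== created
==> cabinet newfold(p→/re/lob)
<== ok
==> cabinet inscribe(p→/zi, c→trasnodol)
<== overwrote
==> cabinet inscribe(p→/re/gruplab/tra, c→tedrit)
<== created
==> cabinet openup(p→/re/gruplab/tra)
<== tedrit
==> cabinet inscribe(p→/re/lob/zump, c→medoku)
<== created
==> cabinet survey(p→/re)
<== [casmewa, gruplab/, gug/, lob/]


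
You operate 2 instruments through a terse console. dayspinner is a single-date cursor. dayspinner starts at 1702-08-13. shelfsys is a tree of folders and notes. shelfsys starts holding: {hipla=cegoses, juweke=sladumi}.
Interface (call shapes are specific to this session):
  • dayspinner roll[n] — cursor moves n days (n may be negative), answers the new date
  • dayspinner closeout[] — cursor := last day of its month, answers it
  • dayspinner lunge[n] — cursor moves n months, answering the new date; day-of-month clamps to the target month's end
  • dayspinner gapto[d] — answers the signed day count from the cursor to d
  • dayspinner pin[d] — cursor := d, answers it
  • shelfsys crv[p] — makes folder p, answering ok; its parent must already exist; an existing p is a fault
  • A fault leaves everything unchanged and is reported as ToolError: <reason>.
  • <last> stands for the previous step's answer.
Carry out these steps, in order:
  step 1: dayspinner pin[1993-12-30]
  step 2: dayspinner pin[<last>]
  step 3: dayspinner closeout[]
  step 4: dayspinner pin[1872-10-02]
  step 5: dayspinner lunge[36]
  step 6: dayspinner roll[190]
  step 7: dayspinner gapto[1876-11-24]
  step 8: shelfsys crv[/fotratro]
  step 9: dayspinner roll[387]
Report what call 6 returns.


Answer: 1876-04-09

Derivation:
~$ dayspinner pin d→1993-12-30
= 1993-12-30
~$ dayspinner pin d→<last>
= 1993-12-30
~$ dayspinner closeout
= 1993-12-31
~$ dayspinner pin d→1872-10-02
= 1872-10-02
~$ dayspinner lunge n→36
= 1875-10-02
~$ dayspinner roll n→190
= 1876-04-09
~$ dayspinner gapto d→1876-11-24
= 229
~$ shelfsys crv p→/fotratro
= ok
~$ dayspinner roll n→387
= 1877-05-01


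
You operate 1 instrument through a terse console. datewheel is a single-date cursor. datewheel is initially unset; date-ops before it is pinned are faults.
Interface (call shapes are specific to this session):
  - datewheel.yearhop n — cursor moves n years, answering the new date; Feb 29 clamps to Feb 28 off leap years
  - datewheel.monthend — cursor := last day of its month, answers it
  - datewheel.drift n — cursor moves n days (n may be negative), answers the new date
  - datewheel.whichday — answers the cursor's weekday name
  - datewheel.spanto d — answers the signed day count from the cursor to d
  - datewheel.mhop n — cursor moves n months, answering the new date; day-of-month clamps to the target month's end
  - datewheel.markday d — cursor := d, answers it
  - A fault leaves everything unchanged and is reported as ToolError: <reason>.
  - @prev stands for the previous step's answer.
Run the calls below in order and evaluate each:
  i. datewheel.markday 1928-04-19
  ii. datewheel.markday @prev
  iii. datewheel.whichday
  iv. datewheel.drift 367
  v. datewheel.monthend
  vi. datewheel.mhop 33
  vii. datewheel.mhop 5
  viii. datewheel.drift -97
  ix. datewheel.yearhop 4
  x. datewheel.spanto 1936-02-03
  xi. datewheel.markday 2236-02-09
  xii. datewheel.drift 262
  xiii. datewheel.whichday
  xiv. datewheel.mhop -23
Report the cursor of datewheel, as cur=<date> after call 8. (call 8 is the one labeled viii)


Answer: cur=1932-03-25

Derivation:
I use markday using 1928-04-19, and observe 1928-04-19.
I use markday using @prev, yielding 1928-04-19.
Invoking whichday, yielding Thursday.
Invoking drift using 367, which returns 1929-04-21.
Using monthend(), — result: 1929-04-30.
I run mhop using 33, — result: 1932-01-30.
Using mhop using 5, yielding 1932-06-30.
I invoke drift using -97, and get 1932-03-25.
I run yearhop using 4, yielding 1936-03-25.
I call spanto using 1936-02-03, — result: -51.
Next I call markday using 2236-02-09, — result: 2236-02-09.
I try drift using 262, yielding 2236-10-28.
Calling whichday, → Friday.
I try mhop using -23, which returns 2234-11-28.


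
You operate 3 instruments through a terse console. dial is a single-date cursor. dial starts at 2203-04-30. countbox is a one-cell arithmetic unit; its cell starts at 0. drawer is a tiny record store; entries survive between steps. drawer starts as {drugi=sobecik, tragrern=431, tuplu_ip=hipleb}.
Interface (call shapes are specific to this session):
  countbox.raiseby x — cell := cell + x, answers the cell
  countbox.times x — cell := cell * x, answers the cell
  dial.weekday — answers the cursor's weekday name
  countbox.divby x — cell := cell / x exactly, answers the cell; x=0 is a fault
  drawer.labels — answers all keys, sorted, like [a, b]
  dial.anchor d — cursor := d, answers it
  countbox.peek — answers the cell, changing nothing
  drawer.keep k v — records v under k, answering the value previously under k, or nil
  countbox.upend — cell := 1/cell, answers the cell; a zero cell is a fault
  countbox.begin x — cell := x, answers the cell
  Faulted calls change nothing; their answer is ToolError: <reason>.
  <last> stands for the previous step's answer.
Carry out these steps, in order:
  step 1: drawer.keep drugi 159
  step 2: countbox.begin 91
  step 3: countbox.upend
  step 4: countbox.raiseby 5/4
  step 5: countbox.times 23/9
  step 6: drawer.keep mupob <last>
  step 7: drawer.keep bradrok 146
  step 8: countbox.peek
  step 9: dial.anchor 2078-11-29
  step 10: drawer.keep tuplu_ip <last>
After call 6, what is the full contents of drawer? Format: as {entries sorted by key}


>> keep(k=drugi, v=159)
<< sobecik
>> begin(x=91)
<< 91
>> upend()
<< 1/91
>> raiseby(x=5/4)
<< 459/364
>> times(x=23/9)
<< 1173/364
>> keep(k=mupob, v=<last>)
<< nil
>> keep(k=bradrok, v=146)
<< nil
>> peek()
<< 1173/364
>> anchor(d=2078-11-29)
<< 2078-11-29
>> keep(k=tuplu_ip, v=<last>)
<< hipleb

Answer: {drugi=159, mupob=1173/364, tragrern=431, tuplu_ip=hipleb}


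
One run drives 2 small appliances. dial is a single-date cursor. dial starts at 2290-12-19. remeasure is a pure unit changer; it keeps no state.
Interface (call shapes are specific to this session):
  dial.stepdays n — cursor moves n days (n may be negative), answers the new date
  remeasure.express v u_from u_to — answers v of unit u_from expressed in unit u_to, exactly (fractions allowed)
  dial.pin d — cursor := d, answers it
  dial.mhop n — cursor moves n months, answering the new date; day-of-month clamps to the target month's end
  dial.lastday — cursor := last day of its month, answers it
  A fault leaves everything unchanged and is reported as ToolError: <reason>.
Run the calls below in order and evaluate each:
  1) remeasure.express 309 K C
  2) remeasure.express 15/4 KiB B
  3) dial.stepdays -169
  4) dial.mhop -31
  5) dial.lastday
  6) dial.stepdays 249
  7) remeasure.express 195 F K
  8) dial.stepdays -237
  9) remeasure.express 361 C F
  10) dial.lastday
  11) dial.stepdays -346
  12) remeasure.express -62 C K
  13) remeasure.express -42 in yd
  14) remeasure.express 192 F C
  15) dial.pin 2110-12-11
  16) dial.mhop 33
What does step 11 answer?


Answer: 2287-02-19

Derivation:
$ express v→309 u_from→K u_to→C
= 717/20
$ express v→15/4 u_from→KiB u_to→B
= 3840
$ stepdays n→-169
= 2290-07-03
$ mhop n→-31
= 2287-12-03
$ lastday
= 2287-12-31
$ stepdays n→249
= 2288-09-05
$ express v→195 u_from→F u_to→K
= 65467/180
$ stepdays n→-237
= 2288-01-12
$ express v→361 u_from→C u_to→F
= 3409/5
$ lastday
= 2288-01-31
$ stepdays n→-346
= 2287-02-19
$ express v→-62 u_from→C u_to→K
= 4223/20
$ express v→-42 u_from→in u_to→yd
= -7/6
$ express v→192 u_from→F u_to→C
= 800/9
$ pin d→2110-12-11
= 2110-12-11
$ mhop n→33
= 2113-09-11


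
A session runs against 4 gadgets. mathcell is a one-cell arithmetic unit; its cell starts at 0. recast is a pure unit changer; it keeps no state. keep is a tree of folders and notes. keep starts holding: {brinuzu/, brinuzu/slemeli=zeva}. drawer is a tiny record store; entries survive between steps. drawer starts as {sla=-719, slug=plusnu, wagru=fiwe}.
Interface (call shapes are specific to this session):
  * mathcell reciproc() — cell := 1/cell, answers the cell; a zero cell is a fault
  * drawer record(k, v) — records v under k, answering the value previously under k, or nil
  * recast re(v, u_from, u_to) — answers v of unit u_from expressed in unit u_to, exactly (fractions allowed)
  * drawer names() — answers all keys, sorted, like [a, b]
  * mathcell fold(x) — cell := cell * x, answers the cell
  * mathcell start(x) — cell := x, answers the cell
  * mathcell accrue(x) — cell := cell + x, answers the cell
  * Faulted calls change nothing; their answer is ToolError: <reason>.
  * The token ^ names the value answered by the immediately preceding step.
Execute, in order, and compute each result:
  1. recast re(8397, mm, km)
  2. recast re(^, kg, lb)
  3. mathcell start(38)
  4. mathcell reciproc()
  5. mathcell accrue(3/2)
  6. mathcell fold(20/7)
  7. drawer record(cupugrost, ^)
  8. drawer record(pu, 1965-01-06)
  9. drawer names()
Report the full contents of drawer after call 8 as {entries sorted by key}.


Answer: {cupugrost=580/133, pu=1965-01-06, sla=-719, slug=plusnu, wagru=fiwe}

Derivation:
Act: recast re[v→8397; u_from→mm; u_to→km]
Obs: 8397/1000000
Act: recast re[v→^; u_from→kg; u_to→lb]
Obs: 839700/45359237
Act: mathcell start[x→38]
Obs: 38
Act: mathcell reciproc[]
Obs: 1/38
Act: mathcell accrue[x→3/2]
Obs: 29/19
Act: mathcell fold[x→20/7]
Obs: 580/133
Act: drawer record[k→cupugrost; v→^]
Obs: nil
Act: drawer record[k→pu; v→1965-01-06]
Obs: nil
Act: drawer names[]
Obs: [cupugrost, pu, sla, slug, wagru]


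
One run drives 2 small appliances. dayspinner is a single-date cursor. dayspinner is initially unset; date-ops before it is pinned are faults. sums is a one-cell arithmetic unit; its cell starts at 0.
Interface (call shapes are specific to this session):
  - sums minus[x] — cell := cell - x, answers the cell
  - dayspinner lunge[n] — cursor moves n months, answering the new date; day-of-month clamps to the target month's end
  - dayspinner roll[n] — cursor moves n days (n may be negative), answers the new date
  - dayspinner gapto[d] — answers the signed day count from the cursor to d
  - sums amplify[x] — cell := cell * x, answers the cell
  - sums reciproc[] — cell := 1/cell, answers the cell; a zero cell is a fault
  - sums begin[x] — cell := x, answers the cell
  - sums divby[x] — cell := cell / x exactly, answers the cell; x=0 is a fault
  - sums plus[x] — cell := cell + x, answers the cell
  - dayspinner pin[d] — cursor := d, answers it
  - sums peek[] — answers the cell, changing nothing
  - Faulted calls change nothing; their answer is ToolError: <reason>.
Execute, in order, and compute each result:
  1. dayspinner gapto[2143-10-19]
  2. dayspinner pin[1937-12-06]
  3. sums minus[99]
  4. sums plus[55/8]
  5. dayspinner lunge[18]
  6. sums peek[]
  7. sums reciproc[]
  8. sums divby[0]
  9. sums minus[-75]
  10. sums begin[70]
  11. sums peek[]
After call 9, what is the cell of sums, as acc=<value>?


Answer: acc=55267/737

Derivation:
% dayspinner gapto d→2143-10-19
[out] ToolError: no date set
% dayspinner pin d→1937-12-06
[out] 1937-12-06
% sums minus x→99
[out] -99
% sums plus x→55/8
[out] -737/8
% dayspinner lunge n→18
[out] 1939-06-06
% sums peek
[out] -737/8
% sums reciproc
[out] -8/737
% sums divby x→0
[out] ToolError: division by zero
% sums minus x→-75
[out] 55267/737
% sums begin x→70
[out] 70
% sums peek
[out] 70


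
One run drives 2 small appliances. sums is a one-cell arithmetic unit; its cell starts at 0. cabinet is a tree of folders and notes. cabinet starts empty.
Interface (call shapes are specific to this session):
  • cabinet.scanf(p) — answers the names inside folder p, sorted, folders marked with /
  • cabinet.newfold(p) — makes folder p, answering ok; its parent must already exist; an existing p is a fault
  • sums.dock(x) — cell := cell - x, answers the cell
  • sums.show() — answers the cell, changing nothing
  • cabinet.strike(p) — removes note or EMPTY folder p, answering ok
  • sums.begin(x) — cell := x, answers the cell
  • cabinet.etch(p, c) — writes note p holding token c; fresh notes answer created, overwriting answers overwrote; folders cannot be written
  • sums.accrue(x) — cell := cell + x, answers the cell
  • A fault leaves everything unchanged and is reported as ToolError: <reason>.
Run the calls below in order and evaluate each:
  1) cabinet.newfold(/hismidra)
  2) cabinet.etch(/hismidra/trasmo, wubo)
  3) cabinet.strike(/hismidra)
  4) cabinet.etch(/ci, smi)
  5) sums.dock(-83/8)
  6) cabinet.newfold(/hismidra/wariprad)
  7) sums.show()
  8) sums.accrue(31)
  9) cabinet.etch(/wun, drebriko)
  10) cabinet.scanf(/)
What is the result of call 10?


Answer: [ci, hismidra/, wun]

Derivation:
$ cabinet.newfold /hismidra
  ok
$ cabinet.etch /hismidra/trasmo wubo
  created
$ cabinet.strike /hismidra
  ToolError: not empty
$ cabinet.etch /ci smi
  created
$ sums.dock -83/8
  83/8
$ cabinet.newfold /hismidra/wariprad
  ok
$ sums.show
  83/8
$ sums.accrue 31
  331/8
$ cabinet.etch /wun drebriko
  created
$ cabinet.scanf /
  [ci, hismidra/, wun]


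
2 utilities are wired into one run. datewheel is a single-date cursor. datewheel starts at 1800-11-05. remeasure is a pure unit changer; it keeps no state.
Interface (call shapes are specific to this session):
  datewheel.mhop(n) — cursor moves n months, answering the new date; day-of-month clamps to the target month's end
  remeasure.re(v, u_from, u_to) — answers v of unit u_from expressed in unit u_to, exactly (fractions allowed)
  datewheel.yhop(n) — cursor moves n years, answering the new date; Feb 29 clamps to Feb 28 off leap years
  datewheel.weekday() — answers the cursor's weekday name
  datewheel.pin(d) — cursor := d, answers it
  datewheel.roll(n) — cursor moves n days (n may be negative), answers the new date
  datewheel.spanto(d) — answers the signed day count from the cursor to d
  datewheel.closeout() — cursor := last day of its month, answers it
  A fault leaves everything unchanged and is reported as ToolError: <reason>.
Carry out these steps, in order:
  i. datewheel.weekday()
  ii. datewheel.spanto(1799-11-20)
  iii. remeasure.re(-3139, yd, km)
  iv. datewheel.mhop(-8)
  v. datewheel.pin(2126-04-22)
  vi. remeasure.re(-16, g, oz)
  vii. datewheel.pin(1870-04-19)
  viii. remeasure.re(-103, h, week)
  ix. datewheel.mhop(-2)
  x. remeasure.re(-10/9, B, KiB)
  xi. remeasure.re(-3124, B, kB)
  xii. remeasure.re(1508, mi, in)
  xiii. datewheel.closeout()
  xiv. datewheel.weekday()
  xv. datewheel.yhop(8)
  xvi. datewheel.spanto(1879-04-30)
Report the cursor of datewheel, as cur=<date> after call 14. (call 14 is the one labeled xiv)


Answer: cur=1870-02-28

Derivation:
[in] datewheel.weekday
[out] Wednesday
[in] datewheel.spanto d→1799-11-20
[out] -350
[in] remeasure.re v→-3139 u_from→yd u_to→km
[out] -3587877/1250000
[in] datewheel.mhop n→-8
[out] 1800-03-05
[in] datewheel.pin d→2126-04-22
[out] 2126-04-22
[in] remeasure.re v→-16 u_from→g u_to→oz
[out] -25600000/45359237
[in] datewheel.pin d→1870-04-19
[out] 1870-04-19
[in] remeasure.re v→-103 u_from→h u_to→week
[out] -103/168
[in] datewheel.mhop n→-2
[out] 1870-02-19
[in] remeasure.re v→-10/9 u_from→B u_to→KiB
[out] -5/4608
[in] remeasure.re v→-3124 u_from→B u_to→kB
[out] -781/250
[in] remeasure.re v→1508 u_from→mi u_to→in
[out] 95546880
[in] datewheel.closeout
[out] 1870-02-28
[in] datewheel.weekday
[out] Monday
[in] datewheel.yhop n→8
[out] 1878-02-28
[in] datewheel.spanto d→1879-04-30
[out] 426


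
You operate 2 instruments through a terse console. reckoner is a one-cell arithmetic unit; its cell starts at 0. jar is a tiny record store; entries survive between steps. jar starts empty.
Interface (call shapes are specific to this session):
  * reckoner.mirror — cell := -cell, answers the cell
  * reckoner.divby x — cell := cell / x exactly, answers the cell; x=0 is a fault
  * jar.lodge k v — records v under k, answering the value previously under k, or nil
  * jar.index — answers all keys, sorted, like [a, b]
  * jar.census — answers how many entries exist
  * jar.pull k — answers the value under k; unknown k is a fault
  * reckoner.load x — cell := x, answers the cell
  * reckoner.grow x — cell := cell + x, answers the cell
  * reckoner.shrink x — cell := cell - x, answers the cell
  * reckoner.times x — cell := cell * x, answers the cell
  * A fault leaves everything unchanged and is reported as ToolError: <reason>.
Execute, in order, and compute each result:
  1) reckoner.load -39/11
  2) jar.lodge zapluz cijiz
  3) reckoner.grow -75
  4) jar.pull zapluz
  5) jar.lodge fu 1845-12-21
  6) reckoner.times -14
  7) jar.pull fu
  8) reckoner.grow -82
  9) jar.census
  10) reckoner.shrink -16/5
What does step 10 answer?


-> reckoner.load(x=-39/11)
<- -39/11
-> jar.lodge(k=zapluz, v=cijiz)
<- nil
-> reckoner.grow(x=-75)
<- -864/11
-> jar.pull(k=zapluz)
<- cijiz
-> jar.lodge(k=fu, v=1845-12-21)
<- nil
-> reckoner.times(x=-14)
<- 12096/11
-> jar.pull(k=fu)
<- 1845-12-21
-> reckoner.grow(x=-82)
<- 11194/11
-> jar.census()
<- 2
-> reckoner.shrink(x=-16/5)
<- 56146/55

Answer: 56146/55


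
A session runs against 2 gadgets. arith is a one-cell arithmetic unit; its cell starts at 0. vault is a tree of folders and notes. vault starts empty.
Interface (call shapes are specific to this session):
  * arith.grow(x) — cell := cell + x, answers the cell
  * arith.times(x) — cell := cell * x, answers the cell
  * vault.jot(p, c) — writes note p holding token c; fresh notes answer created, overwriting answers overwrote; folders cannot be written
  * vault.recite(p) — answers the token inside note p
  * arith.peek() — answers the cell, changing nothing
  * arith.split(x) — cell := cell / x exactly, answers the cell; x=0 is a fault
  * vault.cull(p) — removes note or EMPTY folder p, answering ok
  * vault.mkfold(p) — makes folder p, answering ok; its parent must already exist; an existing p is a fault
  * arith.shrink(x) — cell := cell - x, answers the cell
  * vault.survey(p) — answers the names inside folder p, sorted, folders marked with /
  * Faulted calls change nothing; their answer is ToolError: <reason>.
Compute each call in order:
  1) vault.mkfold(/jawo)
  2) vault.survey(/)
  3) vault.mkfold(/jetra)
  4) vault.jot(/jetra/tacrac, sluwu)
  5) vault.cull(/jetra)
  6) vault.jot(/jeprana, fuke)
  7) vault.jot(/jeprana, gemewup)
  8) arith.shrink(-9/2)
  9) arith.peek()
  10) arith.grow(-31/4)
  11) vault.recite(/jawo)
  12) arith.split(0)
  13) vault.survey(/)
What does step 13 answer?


Answer: [jawo/, jeprana, jetra/]

Derivation:
I call vault.mkfold with p=/jawo, giving ok.
I try vault.survey with p=/, — result: [jawo/].
Calling vault.mkfold with p=/jetra, and observe ok.
Calling vault.jot with p=/jetra/tacrac, c=sluwu, → created.
I use vault.cull with p=/jetra, yielding ToolError: not empty.
Now I run vault.jot with p=/jeprana, c=fuke, and get created.
Invoking vault.jot with p=/jeprana, c=gemewup, and observe overwrote.
Calling arith.shrink with x=-9/2, giving 9/2.
I run arith.peek, and get 9/2.
I call arith.grow with x=-31/4, yielding -13/4.
I call vault.recite with p=/jawo, → ToolError: is a directory.
Calling arith.split with x=0, and see ToolError: division by zero.
Then vault.survey with p=/, — result: [jawo/, jeprana, jetra/].


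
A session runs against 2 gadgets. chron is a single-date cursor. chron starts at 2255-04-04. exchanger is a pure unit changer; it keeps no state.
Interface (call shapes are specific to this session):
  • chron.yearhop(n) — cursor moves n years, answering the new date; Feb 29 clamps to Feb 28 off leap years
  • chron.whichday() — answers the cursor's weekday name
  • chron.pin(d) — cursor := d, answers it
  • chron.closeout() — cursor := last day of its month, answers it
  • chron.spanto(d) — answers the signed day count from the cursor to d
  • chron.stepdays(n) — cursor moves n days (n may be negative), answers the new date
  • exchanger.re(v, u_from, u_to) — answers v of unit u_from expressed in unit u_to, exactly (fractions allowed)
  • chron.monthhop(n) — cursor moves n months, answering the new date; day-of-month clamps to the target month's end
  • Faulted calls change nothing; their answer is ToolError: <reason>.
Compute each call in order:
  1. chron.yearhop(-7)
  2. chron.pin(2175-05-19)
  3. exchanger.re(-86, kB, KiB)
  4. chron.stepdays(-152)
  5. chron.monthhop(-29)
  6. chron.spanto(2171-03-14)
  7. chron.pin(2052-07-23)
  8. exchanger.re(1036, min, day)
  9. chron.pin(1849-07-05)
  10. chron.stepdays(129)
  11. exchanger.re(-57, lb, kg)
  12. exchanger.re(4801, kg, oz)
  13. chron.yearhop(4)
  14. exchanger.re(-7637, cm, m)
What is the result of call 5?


Answer: 2172-07-18

Derivation:
Step: chron.yearhop[n=-7]
Result: 2248-04-04
Step: chron.pin[d=2175-05-19]
Result: 2175-05-19
Step: exchanger.re[v=-86; u_from=kB; u_to=KiB]
Result: -5375/64
Step: chron.stepdays[n=-152]
Result: 2174-12-18
Step: chron.monthhop[n=-29]
Result: 2172-07-18
Step: chron.spanto[d=2171-03-14]
Result: -492
Step: chron.pin[d=2052-07-23]
Result: 2052-07-23
Step: exchanger.re[v=1036; u_from=min; u_to=day]
Result: 259/360
Step: chron.pin[d=1849-07-05]
Result: 1849-07-05
Step: chron.stepdays[n=129]
Result: 1849-11-11
Step: exchanger.re[v=-57; u_from=lb; u_to=kg]
Result: -2585476509/100000000
Step: exchanger.re[v=4801; u_from=kg; u_to=oz]
Result: 7681600000000/45359237
Step: chron.yearhop[n=4]
Result: 1853-11-11
Step: exchanger.re[v=-7637; u_from=cm; u_to=m]
Result: -7637/100


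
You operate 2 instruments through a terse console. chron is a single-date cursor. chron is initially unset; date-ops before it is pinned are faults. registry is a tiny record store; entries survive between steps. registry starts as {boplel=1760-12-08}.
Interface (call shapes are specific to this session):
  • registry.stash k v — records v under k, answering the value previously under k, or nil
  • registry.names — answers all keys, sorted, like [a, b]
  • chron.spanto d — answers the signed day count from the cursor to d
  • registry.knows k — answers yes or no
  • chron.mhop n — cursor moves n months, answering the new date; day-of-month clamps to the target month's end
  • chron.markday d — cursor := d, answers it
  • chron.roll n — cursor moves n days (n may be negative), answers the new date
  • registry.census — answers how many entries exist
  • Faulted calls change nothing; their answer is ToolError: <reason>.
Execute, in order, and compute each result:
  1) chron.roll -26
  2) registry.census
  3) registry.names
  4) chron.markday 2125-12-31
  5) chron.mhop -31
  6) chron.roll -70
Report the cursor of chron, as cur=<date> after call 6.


Do: chron.roll[n='-26']
See: ToolError: no date set
Do: registry.census[]
See: 1
Do: registry.names[]
See: [boplel]
Do: chron.markday[d='2125-12-31']
See: 2125-12-31
Do: chron.mhop[n='-31']
See: 2123-05-31
Do: chron.roll[n='-70']
See: 2123-03-22

Answer: cur=2123-03-22


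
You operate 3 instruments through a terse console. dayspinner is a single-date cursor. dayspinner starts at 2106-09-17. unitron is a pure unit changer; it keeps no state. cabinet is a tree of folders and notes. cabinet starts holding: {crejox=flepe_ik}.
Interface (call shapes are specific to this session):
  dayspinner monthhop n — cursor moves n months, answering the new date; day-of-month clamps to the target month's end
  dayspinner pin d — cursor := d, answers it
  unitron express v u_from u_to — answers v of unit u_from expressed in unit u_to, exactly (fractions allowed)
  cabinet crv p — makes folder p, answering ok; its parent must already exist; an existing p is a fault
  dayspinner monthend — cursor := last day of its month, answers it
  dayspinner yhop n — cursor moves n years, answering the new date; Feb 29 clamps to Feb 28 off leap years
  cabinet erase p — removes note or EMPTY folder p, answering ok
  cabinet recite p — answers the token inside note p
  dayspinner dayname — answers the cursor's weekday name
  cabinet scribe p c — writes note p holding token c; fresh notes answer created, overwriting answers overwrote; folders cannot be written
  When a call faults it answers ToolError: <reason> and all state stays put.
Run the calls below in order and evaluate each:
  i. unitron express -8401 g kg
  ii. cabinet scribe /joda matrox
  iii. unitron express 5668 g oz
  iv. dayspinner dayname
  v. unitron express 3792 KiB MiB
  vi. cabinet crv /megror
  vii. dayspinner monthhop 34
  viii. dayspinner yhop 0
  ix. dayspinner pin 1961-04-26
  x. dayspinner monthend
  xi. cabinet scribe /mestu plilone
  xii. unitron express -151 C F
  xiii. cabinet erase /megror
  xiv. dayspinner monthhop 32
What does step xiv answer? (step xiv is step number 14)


% unitron express v: -8401 u_from: g u_to: kg
:: -8401/1000
% cabinet scribe p: /joda c: matrox
:: created
% unitron express v: 5668 u_from: g u_to: oz
:: 9068800000/45359237
% dayspinner dayname
:: Friday
% unitron express v: 3792 u_from: KiB u_to: MiB
:: 237/64
% cabinet crv p: /megror
:: ok
% dayspinner monthhop n: 34
:: 2109-07-17
% dayspinner yhop n: 0
:: 2109-07-17
% dayspinner pin d: 1961-04-26
:: 1961-04-26
% dayspinner monthend
:: 1961-04-30
% cabinet scribe p: /mestu c: plilone
:: created
% unitron express v: -151 u_from: C u_to: F
:: -1199/5
% cabinet erase p: /megror
:: ok
% dayspinner monthhop n: 32
:: 1963-12-30

Answer: 1963-12-30


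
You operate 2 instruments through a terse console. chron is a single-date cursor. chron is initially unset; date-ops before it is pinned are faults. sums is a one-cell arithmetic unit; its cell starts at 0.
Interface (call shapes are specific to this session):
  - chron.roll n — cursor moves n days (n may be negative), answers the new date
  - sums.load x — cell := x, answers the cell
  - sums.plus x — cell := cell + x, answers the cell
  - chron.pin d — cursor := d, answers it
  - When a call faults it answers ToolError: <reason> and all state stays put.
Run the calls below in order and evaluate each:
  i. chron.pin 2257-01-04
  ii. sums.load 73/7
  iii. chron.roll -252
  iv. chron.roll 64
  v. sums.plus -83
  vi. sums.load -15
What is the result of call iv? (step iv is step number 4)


Then chron.pin(d: 2257-01-04), and observe 2257-01-04.
I call sums.load(x: 73/7), yielding 73/7.
I use chron.roll(n: -252), giving 2256-04-27.
I invoke chron.roll(n: 64), and get 2256-06-30.
I try sums.plus(x: -83), yielding -508/7.
I run sums.load(x: -15), giving -15.

Answer: 2256-06-30


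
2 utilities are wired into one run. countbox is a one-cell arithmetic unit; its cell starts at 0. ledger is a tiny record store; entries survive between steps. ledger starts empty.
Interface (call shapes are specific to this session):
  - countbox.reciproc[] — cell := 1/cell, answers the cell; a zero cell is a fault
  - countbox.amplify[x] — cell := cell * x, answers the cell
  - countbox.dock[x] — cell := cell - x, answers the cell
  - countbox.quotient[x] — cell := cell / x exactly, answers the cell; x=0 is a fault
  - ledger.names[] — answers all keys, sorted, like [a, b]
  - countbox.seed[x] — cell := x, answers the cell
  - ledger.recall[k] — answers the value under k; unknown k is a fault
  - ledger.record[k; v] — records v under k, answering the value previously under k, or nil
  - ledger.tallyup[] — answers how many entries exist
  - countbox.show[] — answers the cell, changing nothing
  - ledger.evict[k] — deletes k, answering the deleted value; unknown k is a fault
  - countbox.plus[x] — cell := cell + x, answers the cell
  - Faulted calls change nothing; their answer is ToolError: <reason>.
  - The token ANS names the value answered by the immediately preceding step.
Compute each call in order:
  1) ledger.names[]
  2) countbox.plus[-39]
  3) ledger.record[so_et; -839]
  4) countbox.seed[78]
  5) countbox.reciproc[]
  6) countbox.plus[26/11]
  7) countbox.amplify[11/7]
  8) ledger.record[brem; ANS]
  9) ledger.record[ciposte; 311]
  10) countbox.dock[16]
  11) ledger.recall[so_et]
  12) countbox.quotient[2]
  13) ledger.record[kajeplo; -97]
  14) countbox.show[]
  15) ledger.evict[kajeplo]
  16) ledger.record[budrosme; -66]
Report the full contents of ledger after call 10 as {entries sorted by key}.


Using ledger.names, and get [].
Calling countbox.plus(x→-39), and observe -39.
Next I call ledger.record(k→so_et, v→-839), which returns nil.
Then countbox.seed(x→78), giving 78.
Invoking countbox.reciproc, giving 1/78.
Then countbox.plus(x→26/11): 2039/858.
I invoke countbox.amplify(x→11/7), — result: 2039/546.
I call ledger.record(k→brem, v→ANS), and get nil.
I run ledger.record(k→ciposte, v→311), → nil.
Then countbox.dock(x→16): -6697/546.
I run ledger.recall(k→so_et): -839.
I use countbox.quotient(x→2), → -6697/1092.
I try ledger.record(k→kajeplo, v→-97), yielding nil.
I call countbox.show(), yielding -6697/1092.
I call ledger.evict(k→kajeplo), which returns -97.
I try ledger.record(k→budrosme, v→-66), which returns nil.

Answer: {brem=2039/546, ciposte=311, so_et=-839}
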